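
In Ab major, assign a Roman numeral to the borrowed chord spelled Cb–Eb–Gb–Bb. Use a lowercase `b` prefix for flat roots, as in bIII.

Cb is the lowered form of scale degree 3 in Ab major (the diatonic degree 3 is C). Diatonically Ab major has Cm (iii) on that degree; Cb–Eb–Gb–Bb is instead the major-seventh chord native to Ab minor, so it takes the label bIIImaj7.

bIIImaj7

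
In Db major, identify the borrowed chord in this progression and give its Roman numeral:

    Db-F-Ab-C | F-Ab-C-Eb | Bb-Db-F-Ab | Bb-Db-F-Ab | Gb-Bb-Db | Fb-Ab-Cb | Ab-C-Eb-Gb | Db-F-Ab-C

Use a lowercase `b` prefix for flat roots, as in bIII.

bIII

The diatonic triads in Db major are Db, Ebm, Fm, Gb, Ab, Bbm, Cdim. Db–F–Ab–C = Dbmaj7, F–Ab–C–Eb = Fm7, Bb–Db–F–Ab = Bbm7, Gb–Bb–Db = Gb and Ab–C–Eb–Gb = Ab7 are all diatonic. Fb–Ab–Cb is not: scale degree 3 in Db major carries Fm (iii). In Db minor the chord on that degree is Fb, so here it functions as bIII, borrowed from the parallel minor.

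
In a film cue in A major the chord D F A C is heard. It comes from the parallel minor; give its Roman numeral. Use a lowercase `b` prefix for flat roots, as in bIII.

D is scale degree 4 in A major. The diatonic chord on degree 4 would be D (IV), but D–F–A–C is the minor-seventh chord from A minor. As a borrowed chord it is labeled iv7.

iv7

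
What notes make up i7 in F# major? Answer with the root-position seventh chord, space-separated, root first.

i7 is built on scale degree 1, which is F# in both F# major and its parallel. In F# minor the chord on F# is F#–A–C#–E.

F# A C# E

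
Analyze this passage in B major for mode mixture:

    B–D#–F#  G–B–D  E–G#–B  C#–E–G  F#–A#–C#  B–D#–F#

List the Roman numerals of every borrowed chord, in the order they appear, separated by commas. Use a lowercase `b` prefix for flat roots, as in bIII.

In B major the diatonic chords are B, C#m, D#m, E, F#, G#m, A#dim. B–D#–F# = B, E–G#–B = E and F#–A#–C# = F# all belong to that set. G–B–D doesn't fit — on degree 6 B major would have G#m (vi). G is the degree-6 chord of B minor, so it is the borrowed bVI. But C#–E–G is foreign: the diatonic ii on degree 2 is C#m, whereas C#dim comes from B minor. It is labeled ii°.

bVI, ii°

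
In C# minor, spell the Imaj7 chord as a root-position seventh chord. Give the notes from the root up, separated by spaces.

The root, C#, is scale degree 1 — the same note in C# minor and C# major; only the chord quality changes. In C# major the chord on C# is C#–E#–G#–B#.

C# E# G# B#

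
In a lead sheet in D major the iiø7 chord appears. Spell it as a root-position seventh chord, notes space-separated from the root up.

iiø7 is built on scale degree 2, which is E in both D major and its parallel. In D minor the chord on E is E–G–Bb–D.

E G Bb D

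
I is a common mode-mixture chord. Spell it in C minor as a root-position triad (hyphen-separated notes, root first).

I is built on scale degree 1, which is C in both C minor and its parallel. In C major the chord on C is C–E–G.

C-E-G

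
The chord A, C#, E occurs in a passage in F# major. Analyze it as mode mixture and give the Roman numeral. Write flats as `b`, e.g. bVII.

bIII

A is the lowered form of scale degree 3 in F# major (the diatonic degree 3 is A#). A–C#–E is a major chord — the form found in F# minor, not the diatonic iii (A#m). Borrowed into F# major it is written bIII.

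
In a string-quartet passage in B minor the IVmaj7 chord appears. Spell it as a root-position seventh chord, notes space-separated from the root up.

E G# B D#

IVmaj7 is built on scale degree 4, which is E in both B minor and its parallel. Stacking thirds in B major on E gives E–G#–B–D#.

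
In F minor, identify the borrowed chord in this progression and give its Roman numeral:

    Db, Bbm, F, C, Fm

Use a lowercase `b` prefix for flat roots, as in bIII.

I

The diatonic triads in F minor (with V from harmonic minor) are Fm, Gdim, Ab, Bbm, C, Db, Eb. Of the given chords, Db, Bbm, C and Fm are diatonic. F (F–A–C) is not: scale degree 1 in F minor carries Fm (i). In F major the chord on that degree is F, so here it functions as I, borrowed from the parallel major.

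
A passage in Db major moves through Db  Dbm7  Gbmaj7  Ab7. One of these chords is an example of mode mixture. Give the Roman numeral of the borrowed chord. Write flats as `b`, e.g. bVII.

i7

Db major has the diatonic set Db, Ebm, Fm, Gb, Ab, Bbm, Cdim. Of the given chords, Db, Gbmaj7 and Ab7 are diatonic. But Dbm7 (Db–Fb–Ab–Cb) is foreign: the diatonic I on degree 1 is Db, whereas Dbm7 comes from Db minor. It is labeled i7.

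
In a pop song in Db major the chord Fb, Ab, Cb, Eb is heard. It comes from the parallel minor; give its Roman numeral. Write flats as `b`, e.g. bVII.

bIIImaj7

Fb is the lowered form of scale degree 3 in Db major (the diatonic degree 3 is F). Fb–Ab–Cb–Eb is a major-seventh chord — the form found in Db minor, not the diatonic iii (Fm). Borrowed into Db major it is written bIIImaj7.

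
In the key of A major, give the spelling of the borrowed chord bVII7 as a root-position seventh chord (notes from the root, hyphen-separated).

G-B-D-F

bVII7 is built on the lowered scale degree 7. In A major degree 7 is G#; lowered it becomes G. In A minor the chord on G is G–B–D–F.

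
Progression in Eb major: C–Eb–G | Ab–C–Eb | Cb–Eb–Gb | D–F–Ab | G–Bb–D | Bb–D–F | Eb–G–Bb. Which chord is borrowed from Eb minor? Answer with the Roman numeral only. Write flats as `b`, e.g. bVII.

bVI

In Eb major the diatonic chords are Eb, Fm, Gm, Ab, Bb, Cm, Ddim. C–Eb–G = Cm, Ab–C–Eb = Ab, D–F–Ab = Ddim, G–Bb–D = Gm, Bb–D–F = Bb and Eb–G–Bb = Eb all belong to that set. Cb–Eb–Gb is not: scale degree 6 in Eb major carries Cm (vi). In Eb minor the chord on that degree is Cb, so here it functions as bVI, borrowed from the parallel minor.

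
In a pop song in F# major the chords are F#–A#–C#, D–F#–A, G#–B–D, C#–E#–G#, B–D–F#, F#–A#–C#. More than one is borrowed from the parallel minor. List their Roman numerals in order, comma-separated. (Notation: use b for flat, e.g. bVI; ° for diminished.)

The diatonic triads in F# major are F#, G#m, A#m, B, C#, D#m, E#dim. Of the given chords, F#–A#–C# = F# and C#–E#–G# = C# are diatonic. D–F#–A is not: scale degree 6 in F# major carries D#m (vi). In F# minor the chord on that degree is D, so here it functions as bVI, borrowed from the parallel minor. But G#–B–D is foreign: the diatonic ii on degree 2 is G#m, whereas G#dim comes from F# minor. It is labeled ii°. But B–D–F# is foreign: the diatonic IV on degree 4 is B, whereas Bm comes from F# minor. It is labeled iv.

bVI, ii°, iv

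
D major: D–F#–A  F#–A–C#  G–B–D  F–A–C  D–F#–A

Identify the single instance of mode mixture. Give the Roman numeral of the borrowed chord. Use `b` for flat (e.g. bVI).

The diatonic triads in D major are D, Em, F#m, G, A, Bm, C#dim. D–F#–A = D, F#–A–C# = F#m and G–B–D = G are all diatonic. But F–A–C is foreign: the diatonic iii on degree 3 is F#m, whereas F comes from D minor. It is labeled bIII.

bIII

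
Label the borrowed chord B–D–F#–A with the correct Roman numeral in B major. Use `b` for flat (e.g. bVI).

The root B is the diatonic 1st degree of B major; the borrowing shows in the chord quality. Diatonically B major has B (I) on that degree; B–D–F#–A is instead the minor-seventh chord native to B minor, so it takes the label i7.

i7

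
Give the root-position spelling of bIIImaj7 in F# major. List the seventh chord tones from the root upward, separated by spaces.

The root of bIIImaj7 is the lowered 3rd degree: A# becomes A. Building the major-seventh chord from the parallel minor on A: A–C#–E–G#.

A C# E G#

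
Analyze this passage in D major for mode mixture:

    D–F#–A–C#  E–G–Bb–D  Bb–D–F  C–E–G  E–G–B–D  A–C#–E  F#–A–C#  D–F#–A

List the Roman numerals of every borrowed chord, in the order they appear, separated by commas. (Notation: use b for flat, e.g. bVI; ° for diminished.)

The diatonic triads in D major are D, Em, F#m, G, A, Bm, C#dim. D–F#–A–C# = Dmaj7, E–G–B–D = Em7, A–C#–E = A, F#–A–C# = F#m and D–F#–A = D are all diatonic. But E–G–Bb–D is foreign: the diatonic ii on degree 2 is Em, whereas Em7b5 comes from D minor. It is labeled iiø7. Bb–D–F is not: scale degree 6 in D major carries Bm (vi). In D minor the chord on that degree is Bb, so here it functions as bVI, borrowed from the parallel minor. C–E–G doesn't fit — on degree 7 D major would have C#dim (vii°). C is the degree-7 chord of D minor, so it is the borrowed bVII.

iiø7, bVI, bVII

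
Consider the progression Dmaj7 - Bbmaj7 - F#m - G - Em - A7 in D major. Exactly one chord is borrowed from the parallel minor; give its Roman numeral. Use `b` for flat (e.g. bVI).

D major has the diatonic set D, Em, F#m, G, A, Bm, C#dim. Of the given chords, Dmaj7, F#m, G, Em and A7 are diatonic. Bbmaj7 (Bb–D–F–A) is not: scale degree 6 in D major carries Bm (vi). In D minor the chord on that degree is Bbmaj7, so here it functions as bVImaj7, borrowed from the parallel minor.

bVImaj7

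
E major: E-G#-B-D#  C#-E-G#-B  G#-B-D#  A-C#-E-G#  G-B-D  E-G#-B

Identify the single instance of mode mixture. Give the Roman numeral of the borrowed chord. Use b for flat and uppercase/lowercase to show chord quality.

bIII

The diatonic triads in E major are E, F#m, G#m, A, B, C#m, D#dim. E–G#–B–D# = Emaj7, C#–E–G#–B = C#m7, G#–B–D# = G#m, A–C#–E–G# = Amaj7 and E–G#–B = E all belong to that set. G–B–D doesn't fit — on degree 3 E major would have G#m (iii). G is the degree-3 chord of E minor, so it is the borrowed bIII.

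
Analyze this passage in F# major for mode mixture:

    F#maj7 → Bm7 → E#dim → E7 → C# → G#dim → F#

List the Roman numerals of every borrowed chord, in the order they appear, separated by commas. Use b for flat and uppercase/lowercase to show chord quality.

In F# major the diatonic chords are F#, G#m, A#m, B, C#, D#m, E#dim. F#maj7, E#dim, C# and F# all belong to that set. But Bm7 (B–D–F#–A) is foreign: the diatonic IV on degree 4 is B, whereas Bm7 comes from F# minor. It is labeled iv7. But E7 (E–G#–B–D) is foreign: the diatonic vii° on degree 7 is E#dim, whereas E7 comes from F# minor. It is labeled bVII7. G#dim (G#–B–D) is not: scale degree 2 in F# major carries G#m (ii). In F# minor the chord on that degree is G#dim, so here it functions as ii°, borrowed from the parallel minor.

iv7, bVII7, ii°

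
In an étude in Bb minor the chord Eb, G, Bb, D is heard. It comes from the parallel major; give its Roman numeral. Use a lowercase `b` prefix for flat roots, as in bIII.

IVmaj7

The root Eb is the diatonic 4th degree of Bb minor; the borrowing shows in the chord quality. The diatonic chord on degree 4 would be Ebm (iv), but Eb–G–Bb–D is the major-seventh chord from Bb major. As a borrowed chord it is labeled IVmaj7.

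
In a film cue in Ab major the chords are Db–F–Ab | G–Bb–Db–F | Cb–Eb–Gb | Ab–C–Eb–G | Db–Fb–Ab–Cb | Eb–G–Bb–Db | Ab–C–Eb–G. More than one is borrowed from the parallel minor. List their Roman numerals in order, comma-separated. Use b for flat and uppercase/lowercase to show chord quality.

The diatonic triads in Ab major are Ab, Bbm, Cm, Db, Eb, Fm, Gdim. Db–F–Ab = Db, G–Bb–Db–F = Gm7b5, Ab–C–Eb–G = Abmaj7 and Eb–G–Bb–Db = Eb7 are all diatonic. Cb–Eb–Gb doesn't fit — on degree 3 Ab major would have Cm (iii). Cb is the degree-3 chord of Ab minor, so it is the borrowed bIII. Db–Fb–Ab–Cb is not: scale degree 4 in Ab major carries Db (IV). In Ab minor the chord on that degree is Dbm7, so here it functions as iv7, borrowed from the parallel minor.

bIII, iv7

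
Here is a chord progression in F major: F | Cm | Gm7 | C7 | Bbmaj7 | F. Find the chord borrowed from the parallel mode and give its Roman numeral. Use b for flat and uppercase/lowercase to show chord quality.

In F major the diatonic chords are F, Gm, Am, Bb, C, Dm, Edim. F, Gm7, C7 and Bbmaj7 are all diatonic. Cm (C–Eb–G) is not: scale degree 5 in F major carries C (V). In F minor the chord on that degree is Cm, so here it functions as v, borrowed from the parallel minor.

v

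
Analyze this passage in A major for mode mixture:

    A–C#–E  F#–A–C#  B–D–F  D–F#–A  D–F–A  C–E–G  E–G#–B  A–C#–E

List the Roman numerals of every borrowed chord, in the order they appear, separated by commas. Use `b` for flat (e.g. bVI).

ii°, iv, bIII

In A major the diatonic chords are A, Bm, C#m, D, E, F#m, G#dim. A–C#–E = A, F#–A–C# = F#m, D–F#–A = D and E–G#–B = E are all diatonic. B–D–F doesn't fit — on degree 2 A major would have Bm (ii). Bdim is the degree-2 chord of A minor, so it is the borrowed ii°. D–F–A doesn't fit — on degree 4 A major would have D (IV). Dm is the degree-4 chord of A minor, so it is the borrowed iv. C–E–G doesn't fit — on degree 3 A major would have C#m (iii). C is the degree-3 chord of A minor, so it is the borrowed bIII.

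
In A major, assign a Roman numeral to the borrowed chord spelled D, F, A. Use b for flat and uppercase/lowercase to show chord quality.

D is scale degree 4 in A major. Diatonically A major has D (IV) on that degree; D–F–A is instead the minor chord native to A minor, so it takes the label iv.

iv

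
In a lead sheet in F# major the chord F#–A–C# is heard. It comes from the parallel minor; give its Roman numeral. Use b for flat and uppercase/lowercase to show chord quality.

i

F# is scale degree 1 in F# major. Diatonically F# major has F# (I) on that degree; F#–A–C# is instead the minor chord native to F# minor, so it takes the label i.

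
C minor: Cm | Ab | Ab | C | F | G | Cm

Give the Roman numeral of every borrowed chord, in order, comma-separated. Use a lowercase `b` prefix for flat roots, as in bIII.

I, IV

In C minor (with V from harmonic minor) the diatonic chords are Cm, Ddim, Eb, Fm, G, Ab, Bb. Cm, Ab and G are all diatonic. C (C–E–G) doesn't fit — on degree 1 C minor would have Cm (i). C is the degree-1 chord of C major, so it is the borrowed I. F (F–A–C) is not: scale degree 4 in C minor carries Fm (iv). In C major the chord on that degree is F, so here it functions as IV, borrowed from the parallel major.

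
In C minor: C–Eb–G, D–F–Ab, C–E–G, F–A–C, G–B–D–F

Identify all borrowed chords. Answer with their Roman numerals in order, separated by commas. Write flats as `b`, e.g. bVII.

I, IV

The diatonic triads in C minor (with V from harmonic minor) are Cm, Ddim, Eb, Fm, G, Ab, Bb. C–Eb–G = Cm, D–F–Ab = Ddim and G–B–D–F = G7 all belong to that set. C–E–G is not: scale degree 1 in C minor carries Cm (i). In C major the chord on that degree is C, so here it functions as I, borrowed from the parallel major. But F–A–C is foreign: the diatonic iv on degree 4 is Fm, whereas F comes from C major. It is labeled IV.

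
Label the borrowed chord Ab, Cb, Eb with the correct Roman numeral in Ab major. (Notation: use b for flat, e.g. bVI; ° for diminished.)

The root Ab is the diatonic 1st degree of Ab major; the borrowing shows in the chord quality. Ab–Cb–Eb is a minor chord — the form found in Ab minor, not the diatonic I (Ab). Borrowed into Ab major it is written i.

i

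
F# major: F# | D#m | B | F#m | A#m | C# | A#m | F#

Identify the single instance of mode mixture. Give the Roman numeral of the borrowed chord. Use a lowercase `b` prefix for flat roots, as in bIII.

i

The diatonic triads in F# major are F#, G#m, A#m, B, C#, D#m, E#dim. F#, D#m, B, A#m and C# are all diatonic. F#m (F#–A–C#) doesn't fit — on degree 1 F# major would have F# (I). F#m is the degree-1 chord of F# minor, so it is the borrowed i.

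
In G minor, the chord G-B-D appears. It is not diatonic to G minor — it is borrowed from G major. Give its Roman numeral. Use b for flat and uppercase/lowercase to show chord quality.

G is scale degree 1 in G minor. Diatonically G minor has Gm (i) on that degree; G–B–D is instead the major chord native to G major, so it takes the label I.

I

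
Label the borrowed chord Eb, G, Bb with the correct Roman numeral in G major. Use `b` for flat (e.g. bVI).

bVI

Eb is the lowered form of scale degree 6 in G major (the diatonic degree 6 is E). Diatonically G major has Em (vi) on that degree; Eb–G–Bb is instead the major chord native to G minor, so it takes the label bVI.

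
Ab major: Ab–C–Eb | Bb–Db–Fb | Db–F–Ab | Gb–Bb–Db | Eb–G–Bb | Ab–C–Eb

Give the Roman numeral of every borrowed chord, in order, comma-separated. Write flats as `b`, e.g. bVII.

ii°, bVII

Ab major has the diatonic set Ab, Bbm, Cm, Db, Eb, Fm, Gdim. Ab–C–Eb = Ab, Db–F–Ab = Db and Eb–G–Bb = Eb all belong to that set. Bb–Db–Fb is not: scale degree 2 in Ab major carries Bbm (ii). In Ab minor the chord on that degree is Bbdim, so here it functions as ii°, borrowed from the parallel minor. But Gb–Bb–Db is foreign: the diatonic vii° on degree 7 is Gdim, whereas Gb comes from Ab minor. It is labeled bVII.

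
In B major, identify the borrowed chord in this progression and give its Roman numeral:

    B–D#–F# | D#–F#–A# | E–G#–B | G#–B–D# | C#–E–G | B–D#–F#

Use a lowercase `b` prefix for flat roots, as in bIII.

ii°

B major has the diatonic set B, C#m, D#m, E, F#, G#m, A#dim. B–D#–F# = B, D#–F#–A# = D#m, E–G#–B = E and G#–B–D# = G#m all belong to that set. But C#–E–G is foreign: the diatonic ii on degree 2 is C#m, whereas C#dim comes from B minor. It is labeled ii°.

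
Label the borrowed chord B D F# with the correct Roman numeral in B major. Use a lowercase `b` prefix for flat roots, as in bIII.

B is scale degree 1 in B major. B–D–F# is a minor chord — the form found in B minor, not the diatonic I (B). Borrowed into B major it is written i.

i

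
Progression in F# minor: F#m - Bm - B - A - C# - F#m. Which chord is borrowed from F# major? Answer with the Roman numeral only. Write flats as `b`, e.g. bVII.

IV

The diatonic triads in F# minor (with V from harmonic minor) are F#m, G#dim, A, Bm, C#, D, E. F#m, Bm, A and C# are all diatonic. B (B–D#–F#) is not: scale degree 4 in F# minor carries Bm (iv). In F# major the chord on that degree is B, so here it functions as IV, borrowed from the parallel major.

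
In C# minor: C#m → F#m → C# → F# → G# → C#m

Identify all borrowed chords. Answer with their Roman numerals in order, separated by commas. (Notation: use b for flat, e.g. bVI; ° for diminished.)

The diatonic triads in C# minor (with V from harmonic minor) are C#m, D#dim, E, F#m, G#, A, B. C#m, F#m and G# are all diatonic. C# (C#–E#–G#) doesn't fit — on degree 1 C# minor would have C#m (i). C# is the degree-1 chord of C# major, so it is the borrowed I. F# (F#–A#–C#) doesn't fit — on degree 4 C# minor would have F#m (iv). F# is the degree-4 chord of C# major, so it is the borrowed IV.

I, IV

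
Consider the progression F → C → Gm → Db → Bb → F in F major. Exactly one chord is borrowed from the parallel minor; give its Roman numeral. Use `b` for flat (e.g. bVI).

In F major the diatonic chords are F, Gm, Am, Bb, C, Dm, Edim. F, C, Gm and Bb all belong to that set. Db (Db–F–Ab) doesn't fit — on degree 6 F major would have Dm (vi). Db is the degree-6 chord of F minor, so it is the borrowed bVI.

bVI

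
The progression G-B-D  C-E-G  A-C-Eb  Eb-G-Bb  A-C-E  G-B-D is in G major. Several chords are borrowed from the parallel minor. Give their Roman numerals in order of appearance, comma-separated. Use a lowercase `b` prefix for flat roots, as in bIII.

G major has the diatonic set G, Am, Bm, C, D, Em, F#dim. Of the given chords, G–B–D = G, C–E–G = C and A–C–E = Am are diatonic. A–C–Eb is not: scale degree 2 in G major carries Am (ii). In G minor the chord on that degree is Adim, so here it functions as ii°, borrowed from the parallel minor. Eb–G–Bb is not: scale degree 6 in G major carries Em (vi). In G minor the chord on that degree is Eb, so here it functions as bVI, borrowed from the parallel minor.

ii°, bVI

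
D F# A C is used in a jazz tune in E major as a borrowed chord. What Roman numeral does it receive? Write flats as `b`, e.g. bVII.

In E major scale degree 7 is D#; D is its lowered form, from E minor. Diatonically E major has D#dim (vii°) on that degree; D–F#–A–C is instead the dominant-seventh chord native to E minor, so it takes the label bVII7.

bVII7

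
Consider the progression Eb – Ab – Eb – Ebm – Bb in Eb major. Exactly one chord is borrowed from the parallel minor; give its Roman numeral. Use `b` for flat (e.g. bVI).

The diatonic triads in Eb major are Eb, Fm, Gm, Ab, Bb, Cm, Ddim. Of the given chords, Eb, Ab and Bb are diatonic. But Ebm (Eb–Gb–Bb) is foreign: the diatonic I on degree 1 is Eb, whereas Ebm comes from Eb minor. It is labeled i.

i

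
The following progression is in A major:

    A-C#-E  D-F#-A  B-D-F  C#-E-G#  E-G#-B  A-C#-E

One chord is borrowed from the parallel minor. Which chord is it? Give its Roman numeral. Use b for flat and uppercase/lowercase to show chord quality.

A major has the diatonic set A, Bm, C#m, D, E, F#m, G#dim. A–C#–E = A, D–F#–A = D, C#–E–G# = C#m and E–G#–B = E all belong to that set. But B–D–F is foreign: the diatonic ii on degree 2 is Bm, whereas Bdim comes from A minor. It is labeled ii°.

ii°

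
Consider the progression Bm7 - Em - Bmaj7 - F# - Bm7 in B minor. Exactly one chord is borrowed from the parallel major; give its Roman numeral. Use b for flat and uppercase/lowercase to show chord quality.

Imaj7

B minor has the diatonic set Bm, C#dim, D, Em, F#, G, A (with V from harmonic minor). Of the given chords, Bm7, Em and F# are diatonic. Bmaj7 (B–D#–F#–A#) is not: scale degree 1 in B minor carries Bm (i). In B major the chord on that degree is Bmaj7, so here it functions as Imaj7, borrowed from the parallel major.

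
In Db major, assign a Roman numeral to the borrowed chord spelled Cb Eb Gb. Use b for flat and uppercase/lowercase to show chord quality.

bVII

The root Cb is the lowered 7th scale degree — diatonically Db major has C there. Cb–Eb–Gb is a major chord — the form found in Db minor, not the diatonic vii° (Cdim). Borrowed into Db major it is written bVII.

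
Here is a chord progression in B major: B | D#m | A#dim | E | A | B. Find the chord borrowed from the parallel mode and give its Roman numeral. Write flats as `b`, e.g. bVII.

In B major the diatonic chords are B, C#m, D#m, E, F#, G#m, A#dim. B, D#m, A#dim and E are all diatonic. A (A–C#–E) is not: scale degree 7 in B major carries A#dim (vii°). In B minor the chord on that degree is A, so here it functions as bVII, borrowed from the parallel minor.

bVII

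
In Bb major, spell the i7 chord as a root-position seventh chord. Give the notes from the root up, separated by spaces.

Bb Db F Ab

i7 is built on scale degree 1, which is Bb in both Bb major and its parallel. In Bb minor the chord on Bb is Bb–Db–F–Ab.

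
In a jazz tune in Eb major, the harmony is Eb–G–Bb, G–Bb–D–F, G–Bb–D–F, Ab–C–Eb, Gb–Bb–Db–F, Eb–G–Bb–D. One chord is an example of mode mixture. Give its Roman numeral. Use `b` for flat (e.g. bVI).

The diatonic triads in Eb major are Eb, Fm, Gm, Ab, Bb, Cm, Ddim. Of the given chords, Eb–G–Bb = Eb, G–Bb–D–F = Gm7, Ab–C–Eb = Ab and Eb–G–Bb–D = Ebmaj7 are diatonic. But Gb–Bb–Db–F is foreign: the diatonic iii on degree 3 is Gm, whereas Gbmaj7 comes from Eb minor. It is labeled bIIImaj7.

bIIImaj7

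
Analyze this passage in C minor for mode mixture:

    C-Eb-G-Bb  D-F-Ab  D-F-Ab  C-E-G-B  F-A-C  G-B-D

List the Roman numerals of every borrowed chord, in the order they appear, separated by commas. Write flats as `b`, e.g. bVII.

In C minor (with V from harmonic minor) the diatonic chords are Cm, Ddim, Eb, Fm, G, Ab, Bb. C–Eb–G–Bb = Cm7, D–F–Ab = Ddim and G–B–D = G all belong to that set. C–E–G–B doesn't fit — on degree 1 C minor would have Cm (i). Cmaj7 is the degree-1 chord of C major, so it is the borrowed Imaj7. F–A–C is not: scale degree 4 in C minor carries Fm (iv). In C major the chord on that degree is F, so here it functions as IV, borrowed from the parallel major.

Imaj7, IV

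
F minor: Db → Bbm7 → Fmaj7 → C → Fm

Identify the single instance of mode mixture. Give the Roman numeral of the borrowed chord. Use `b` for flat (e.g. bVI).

The diatonic triads in F minor (with V from harmonic minor) are Fm, Gdim, Ab, Bbm, C, Db, Eb. Of the given chords, Db, Bbm7, C and Fm are diatonic. Fmaj7 (F–A–C–E) is not: scale degree 1 in F minor carries Fm (i). In F major the chord on that degree is Fmaj7, so here it functions as Imaj7, borrowed from the parallel major.

Imaj7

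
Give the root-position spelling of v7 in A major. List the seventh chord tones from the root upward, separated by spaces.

v7 is built on scale degree 5, which is E in both A major and its parallel. In A minor the chord on E is E–G–B–D.

E G B D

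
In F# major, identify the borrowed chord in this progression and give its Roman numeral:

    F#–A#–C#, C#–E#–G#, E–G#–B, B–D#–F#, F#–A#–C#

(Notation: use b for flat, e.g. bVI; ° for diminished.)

F# major has the diatonic set F#, G#m, A#m, B, C#, D#m, E#dim. Of the given chords, F#–A#–C# = F#, C#–E#–G# = C# and B–D#–F# = B are diatonic. But E–G#–B is foreign: the diatonic vii° on degree 7 is E#dim, whereas E comes from F# minor. It is labeled bVII.

bVII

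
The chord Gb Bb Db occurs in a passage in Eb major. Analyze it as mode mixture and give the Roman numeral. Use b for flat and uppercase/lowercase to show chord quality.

bIII

Gb is the lowered form of scale degree 3 in Eb major (the diatonic degree 3 is G). The diatonic chord on degree 3 would be Gm (iii), but Gb–Bb–Db is the major chord from Eb minor. As a borrowed chord it is labeled bIII.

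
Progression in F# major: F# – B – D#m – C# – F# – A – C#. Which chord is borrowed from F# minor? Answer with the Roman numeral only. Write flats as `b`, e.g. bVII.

In F# major the diatonic chords are F#, G#m, A#m, B, C#, D#m, E#dim. Of the given chords, F#, B, D#m and C# are diatonic. A (A–C#–E) is not: scale degree 3 in F# major carries A#m (iii). In F# minor the chord on that degree is A, so here it functions as bIII, borrowed from the parallel minor.

bIII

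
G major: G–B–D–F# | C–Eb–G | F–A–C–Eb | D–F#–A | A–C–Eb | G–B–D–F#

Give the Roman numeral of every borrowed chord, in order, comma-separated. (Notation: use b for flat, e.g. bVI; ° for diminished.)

iv, bVII7, ii°

In G major the diatonic chords are G, Am, Bm, C, D, Em, F#dim. G–B–D–F# = Gmaj7 and D–F#–A = D are both diatonic. But C–Eb–G is foreign: the diatonic IV on degree 4 is C, whereas Cm comes from G minor. It is labeled iv. F–A–C–Eb is not: scale degree 7 in G major carries F#dim (vii°). In G minor the chord on that degree is F7, so here it functions as bVII7, borrowed from the parallel minor. A–C–Eb doesn't fit — on degree 2 G major would have Am (ii). Adim is the degree-2 chord of G minor, so it is the borrowed ii°.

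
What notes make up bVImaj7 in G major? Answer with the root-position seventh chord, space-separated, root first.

The root of bVImaj7 is the lowered 6th degree: E becomes Eb. Building the major-seventh chord from the parallel minor on Eb: Eb–G–Bb–D.

Eb G Bb D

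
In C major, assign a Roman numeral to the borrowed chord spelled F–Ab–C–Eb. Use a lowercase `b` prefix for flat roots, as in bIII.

iv7

F is scale degree 4 in C major. F–Ab–C–Eb is a minor-seventh chord — the form found in C minor, not the diatonic IV (F). Borrowed into C major it is written iv7.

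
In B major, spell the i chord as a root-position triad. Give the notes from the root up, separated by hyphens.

The root, B, is scale degree 1 — the same note in B major and B minor; only the chord quality changes. Building the minor chord from the parallel minor on B: B–D–F#.

B-D-F#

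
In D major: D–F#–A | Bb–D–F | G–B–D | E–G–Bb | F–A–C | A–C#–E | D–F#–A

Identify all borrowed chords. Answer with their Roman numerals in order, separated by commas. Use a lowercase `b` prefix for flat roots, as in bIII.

The diatonic triads in D major are D, Em, F#m, G, A, Bm, C#dim. D–F#–A = D, G–B–D = G and A–C#–E = A all belong to that set. Bb–D–F doesn't fit — on degree 6 D major would have Bm (vi). Bb is the degree-6 chord of D minor, so it is the borrowed bVI. E–G–Bb doesn't fit — on degree 2 D major would have Em (ii). Edim is the degree-2 chord of D minor, so it is the borrowed ii°. But F–A–C is foreign: the diatonic iii on degree 3 is F#m, whereas F comes from D minor. It is labeled bIII.

bVI, ii°, bIII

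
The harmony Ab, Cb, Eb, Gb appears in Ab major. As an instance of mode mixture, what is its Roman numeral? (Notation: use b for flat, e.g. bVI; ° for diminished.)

i7

Ab is scale degree 1 in Ab major. Ab–Cb–Eb–Gb is a minor-seventh chord — the form found in Ab minor, not the diatonic I (Ab). Borrowed into Ab major it is written i7.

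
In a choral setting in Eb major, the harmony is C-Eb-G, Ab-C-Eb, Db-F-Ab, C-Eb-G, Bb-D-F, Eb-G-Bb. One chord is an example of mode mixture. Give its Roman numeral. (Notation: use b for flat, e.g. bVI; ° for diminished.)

bVII

The diatonic triads in Eb major are Eb, Fm, Gm, Ab, Bb, Cm, Ddim. C–Eb–G = Cm, Ab–C–Eb = Ab, Bb–D–F = Bb and Eb–G–Bb = Eb are all diatonic. But Db–F–Ab is foreign: the diatonic vii° on degree 7 is Ddim, whereas Db comes from Eb minor. It is labeled bVII.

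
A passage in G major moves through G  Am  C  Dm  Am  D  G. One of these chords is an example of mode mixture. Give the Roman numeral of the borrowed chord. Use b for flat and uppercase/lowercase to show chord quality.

v

In G major the diatonic chords are G, Am, Bm, C, D, Em, F#dim. G, Am, C and D all belong to that set. Dm (D–F–A) doesn't fit — on degree 5 G major would have D (V). Dm is the degree-5 chord of G minor, so it is the borrowed v.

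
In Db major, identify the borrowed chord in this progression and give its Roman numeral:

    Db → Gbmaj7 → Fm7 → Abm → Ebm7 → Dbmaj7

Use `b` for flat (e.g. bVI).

Db major has the diatonic set Db, Ebm, Fm, Gb, Ab, Bbm, Cdim. Db, Gbmaj7, Fm7, Ebm7 and Dbmaj7 all belong to that set. But Abm (Ab–Cb–Eb) is foreign: the diatonic V on degree 5 is Ab, whereas Abm comes from Db minor. It is labeled v.

v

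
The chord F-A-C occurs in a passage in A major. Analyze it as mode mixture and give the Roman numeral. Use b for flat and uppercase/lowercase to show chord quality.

bVI

F is the lowered form of scale degree 6 in A major (the diatonic degree 6 is F#). Diatonically A major has F#m (vi) on that degree; F–A–C is instead the major chord native to A minor, so it takes the label bVI.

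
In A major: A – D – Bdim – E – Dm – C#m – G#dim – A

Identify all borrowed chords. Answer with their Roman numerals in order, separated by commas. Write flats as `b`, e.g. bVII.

ii°, iv

The diatonic triads in A major are A, Bm, C#m, D, E, F#m, G#dim. Of the given chords, A, D, E, C#m and G#dim are diatonic. Bdim (B–D–F) doesn't fit — on degree 2 A major would have Bm (ii). Bdim is the degree-2 chord of A minor, so it is the borrowed ii°. Dm (D–F–A) is not: scale degree 4 in A major carries D (IV). In A minor the chord on that degree is Dm, so here it functions as iv, borrowed from the parallel minor.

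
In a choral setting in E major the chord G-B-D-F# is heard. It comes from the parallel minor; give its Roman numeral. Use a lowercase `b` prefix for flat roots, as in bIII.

The root G is the lowered 3rd scale degree — diatonically E major has G# there. G–B–D–F# is a major-seventh chord — the form found in E minor, not the diatonic iii (G#m). Borrowed into E major it is written bIIImaj7.

bIIImaj7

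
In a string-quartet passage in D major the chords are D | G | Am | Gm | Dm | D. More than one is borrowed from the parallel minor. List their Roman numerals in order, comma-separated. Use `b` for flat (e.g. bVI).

D major has the diatonic set D, Em, F#m, G, A, Bm, C#dim. Of the given chords, D and G are diatonic. Am (A–C–E) is not: scale degree 5 in D major carries A (V). In D minor the chord on that degree is Am, so here it functions as v, borrowed from the parallel minor. But Gm (G–Bb–D) is foreign: the diatonic IV on degree 4 is G, whereas Gm comes from D minor. It is labeled iv. Dm (D–F–A) doesn't fit — on degree 1 D major would have D (I). Dm is the degree-1 chord of D minor, so it is the borrowed i.

v, iv, i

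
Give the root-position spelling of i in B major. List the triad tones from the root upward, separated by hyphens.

B-D-F#

i is built on scale degree 1, which is B in both B major and its parallel. Stacking thirds in B minor on B gives B–D–F#.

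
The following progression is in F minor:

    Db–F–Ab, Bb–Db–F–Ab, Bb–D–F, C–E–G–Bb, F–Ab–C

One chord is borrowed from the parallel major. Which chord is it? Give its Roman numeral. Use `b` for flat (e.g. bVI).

IV

The diatonic triads in F minor (with V from harmonic minor) are Fm, Gdim, Ab, Bbm, C, Db, Eb. Db–F–Ab = Db, Bb–Db–F–Ab = Bbm7, C–E–G–Bb = C7 and F–Ab–C = Fm are all diatonic. Bb–D–F doesn't fit — on degree 4 F minor would have Bbm (iv). Bb is the degree-4 chord of F major, so it is the borrowed IV.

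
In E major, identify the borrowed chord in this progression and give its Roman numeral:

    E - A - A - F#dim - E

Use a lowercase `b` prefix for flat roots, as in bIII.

ii°

In E major the diatonic chords are E, F#m, G#m, A, B, C#m, D#dim. Of the given chords, E and A are diatonic. But F#dim (F#–A–C) is foreign: the diatonic ii on degree 2 is F#m, whereas F#dim comes from E minor. It is labeled ii°.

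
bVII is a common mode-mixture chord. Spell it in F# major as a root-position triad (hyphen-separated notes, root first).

Scale degree 7 in F# major is E#. bVII uses the lowered form, E, taken from F# minor. Building the major chord from the parallel minor on E: E–G#–B.

E-G#-B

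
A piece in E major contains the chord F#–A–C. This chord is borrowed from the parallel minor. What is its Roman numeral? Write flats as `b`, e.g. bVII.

ii°

F# is scale degree 2 in E major. Diatonically E major has F#m (ii) on that degree; F#–A–C is instead the diminished chord native to E minor, so it takes the label ii°.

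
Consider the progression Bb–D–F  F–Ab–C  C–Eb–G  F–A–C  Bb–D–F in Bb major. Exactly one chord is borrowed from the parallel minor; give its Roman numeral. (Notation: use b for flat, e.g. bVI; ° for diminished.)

v

In Bb major the diatonic chords are Bb, Cm, Dm, Eb, F, Gm, Adim. Bb–D–F = Bb, C–Eb–G = Cm and F–A–C = F all belong to that set. F–Ab–C doesn't fit — on degree 5 Bb major would have F (V). Fm is the degree-5 chord of Bb minor, so it is the borrowed v.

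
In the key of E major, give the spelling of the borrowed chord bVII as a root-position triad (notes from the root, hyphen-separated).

The root of bVII is the lowered 7th degree: D# becomes D. In E minor the chord on D is D–F#–A.

D-F#-A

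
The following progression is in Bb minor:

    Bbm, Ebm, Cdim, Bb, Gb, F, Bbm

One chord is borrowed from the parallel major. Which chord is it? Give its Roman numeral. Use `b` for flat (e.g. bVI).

The diatonic triads in Bb minor (with V from harmonic minor) are Bbm, Cdim, Db, Ebm, F, Gb, Ab. Bbm, Ebm, Cdim, Gb and F all belong to that set. Bb (Bb–D–F) is not: scale degree 1 in Bb minor carries Bbm (i). In Bb major the chord on that degree is Bb, so here it functions as I, borrowed from the parallel major.

I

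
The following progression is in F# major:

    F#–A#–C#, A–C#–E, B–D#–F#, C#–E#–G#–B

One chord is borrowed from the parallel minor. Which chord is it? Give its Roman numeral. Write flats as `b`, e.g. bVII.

In F# major the diatonic chords are F#, G#m, A#m, B, C#, D#m, E#dim. F#–A#–C# = F#, B–D#–F# = B and C#–E#–G#–B = C#7 are all diatonic. But A–C#–E is foreign: the diatonic iii on degree 3 is A#m, whereas A comes from F# minor. It is labeled bIII.

bIII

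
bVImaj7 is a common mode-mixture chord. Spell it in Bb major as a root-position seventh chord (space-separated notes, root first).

Scale degree 6 in Bb major is G. bVImaj7 uses the lowered form, Gb, taken from Bb minor. Stacking thirds in Bb minor on Gb gives Gb–Bb–Db–F.

Gb Bb Db F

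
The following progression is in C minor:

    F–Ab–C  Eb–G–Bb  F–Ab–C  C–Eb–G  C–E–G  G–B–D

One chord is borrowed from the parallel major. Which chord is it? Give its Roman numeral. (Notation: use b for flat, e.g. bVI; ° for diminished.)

In C minor (with V from harmonic minor) the diatonic chords are Cm, Ddim, Eb, Fm, G, Ab, Bb. F–Ab–C = Fm, Eb–G–Bb = Eb, C–Eb–G = Cm and G–B–D = G all belong to that set. C–E–G is not: scale degree 1 in C minor carries Cm (i). In C major the chord on that degree is C, so here it functions as I, borrowed from the parallel major.

I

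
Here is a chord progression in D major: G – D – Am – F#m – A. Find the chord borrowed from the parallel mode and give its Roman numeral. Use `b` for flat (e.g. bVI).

The diatonic triads in D major are D, Em, F#m, G, A, Bm, C#dim. Of the given chords, G, D, F#m and A are diatonic. Am (A–C–E) doesn't fit — on degree 5 D major would have A (V). Am is the degree-5 chord of D minor, so it is the borrowed v.

v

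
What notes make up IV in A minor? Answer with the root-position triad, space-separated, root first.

The root, D, is scale degree 4 — the same note in A minor and A major; only the chord quality changes. Building the major chord from the parallel major on D: D–F#–A.

D F# A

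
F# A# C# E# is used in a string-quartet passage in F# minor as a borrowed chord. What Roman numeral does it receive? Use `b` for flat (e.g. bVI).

Imaj7

F# is scale degree 1 in F# minor. Diatonically F# minor has F#m (i) on that degree; F#–A#–C#–E# is instead the major-seventh chord native to F# major, so it takes the label Imaj7.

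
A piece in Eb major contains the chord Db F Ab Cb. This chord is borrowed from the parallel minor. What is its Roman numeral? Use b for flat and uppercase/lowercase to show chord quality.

The root Db is the lowered 7th scale degree — diatonically Eb major has D there. The diatonic chord on degree 7 would be Ddim (vii°), but Db–F–Ab–Cb is the dominant-seventh chord from Eb minor. As a borrowed chord it is labeled bVII7.

bVII7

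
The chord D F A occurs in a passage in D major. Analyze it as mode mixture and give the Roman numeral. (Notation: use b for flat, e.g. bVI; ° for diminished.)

i

The root D is the diatonic 1st degree of D major; the borrowing shows in the chord quality. Diatonically D major has D (I) on that degree; D–F–A is instead the minor chord native to D minor, so it takes the label i.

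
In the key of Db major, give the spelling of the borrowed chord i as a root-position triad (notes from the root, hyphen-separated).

i is built on scale degree 1, which is Db in both Db major and its parallel. In Db minor the chord on Db is Db–Fb–Ab.

Db-Fb-Ab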